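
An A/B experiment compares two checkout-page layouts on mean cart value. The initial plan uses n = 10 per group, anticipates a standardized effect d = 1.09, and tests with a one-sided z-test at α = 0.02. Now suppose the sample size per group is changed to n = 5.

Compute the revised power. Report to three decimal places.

Power ≈ 0.371

With n = 5 per group: δ = d·√(n/2) = 1.09 × √(5/2) = 1.7234. Critical value z_{0.02} = 2.054.
Revised power = P(Z > 2.054 − δ) = Φ(-0.330) = 0.3706.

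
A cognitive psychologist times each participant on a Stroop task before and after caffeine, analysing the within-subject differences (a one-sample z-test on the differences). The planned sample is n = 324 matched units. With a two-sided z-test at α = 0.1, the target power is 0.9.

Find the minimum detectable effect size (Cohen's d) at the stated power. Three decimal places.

d ≈ 0.163

Need Φ(δ − 1.645) = 0.9, so δ = 1.645 + 1.282 = 2.926.
(Lower-tail contribution to power is negligible for δ > 0.)
δ = d·√n ⇒ d = δ/√n = 2.926/√324 = 0.1626.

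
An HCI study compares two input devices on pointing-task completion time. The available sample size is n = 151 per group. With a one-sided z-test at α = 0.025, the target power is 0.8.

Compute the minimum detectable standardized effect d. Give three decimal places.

d ≈ 0.322

Need Φ(δ − 1.960) = 0.8, so δ = 1.960 + 0.842 = 2.802.
δ = d·√(n/2) ⇒ d = δ/√(n/2) = 2.802/√(151/2) = 0.3224.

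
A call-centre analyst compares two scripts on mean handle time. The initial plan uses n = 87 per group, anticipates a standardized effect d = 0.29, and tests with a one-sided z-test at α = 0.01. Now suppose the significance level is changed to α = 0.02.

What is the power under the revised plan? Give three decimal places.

δ = d·√(n/2) = 0.29 × √(87/2) = 1.9127 (unchanged). New critical value: z_{0.02} = 2.054.
Revised power = P(Z > 2.054 − δ) = Φ(-0.141) = 0.4439.

Power ≈ 0.444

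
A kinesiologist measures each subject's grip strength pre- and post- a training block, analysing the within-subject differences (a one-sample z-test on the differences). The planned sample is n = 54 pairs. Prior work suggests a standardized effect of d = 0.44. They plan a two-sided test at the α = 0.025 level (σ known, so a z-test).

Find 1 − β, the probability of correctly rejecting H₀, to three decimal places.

Noncentrality parameter: λ = d·√n = 0.44 × √54 = 3.2333
Two-sided α = 0.025 → critical value z_{0.0125} = 2.241.
Power = Φ(λ − 2.241) + Φ(−λ − 2.241) = Φ(0.992) + Φ(-5.475) = 0.8394 + 0.0000 = 0.8394.

Power ≈ 0.839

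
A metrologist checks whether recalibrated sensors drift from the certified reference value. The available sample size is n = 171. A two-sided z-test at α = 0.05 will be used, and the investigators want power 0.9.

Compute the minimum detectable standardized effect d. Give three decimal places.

d ≈ 0.248

Need Φ(δ − 1.960) = 0.9, so δ = 1.960 + 1.282 = 3.242.
(The second rejection-region term Φ(−δ − z_{α/2}) is negligible and dropped.)
δ = d·√n ⇒ d = δ/√n = 3.242/√171 = 0.2479.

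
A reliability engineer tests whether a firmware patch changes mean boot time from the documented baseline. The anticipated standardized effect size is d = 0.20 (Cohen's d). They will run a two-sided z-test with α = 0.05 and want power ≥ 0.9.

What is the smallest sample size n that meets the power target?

Set Φ(δ − 1.960) = 0.9; then δ − 1.960 = Φ⁻¹(0.9) = 1.282, giving δ = 3.242.
(The Φ(−δ − z_{α/2}) term is vanishingly small for δ > 0 and is dropped in the standard sample-size formula.)
δ = d·√n ⇒ n = (δ/d)² = (3.242 / 0.20)² = 262.69.
Rounding up, n = 263.

n = 263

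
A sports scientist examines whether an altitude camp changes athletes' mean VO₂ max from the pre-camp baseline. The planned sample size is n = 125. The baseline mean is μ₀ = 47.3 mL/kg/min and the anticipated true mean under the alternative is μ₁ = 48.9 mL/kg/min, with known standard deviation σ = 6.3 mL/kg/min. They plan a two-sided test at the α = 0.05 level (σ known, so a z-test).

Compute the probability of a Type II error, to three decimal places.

Standardized effect: d = |μ₁ − μ₀| / σ = |48.9 − 47.3| / 6.3 = 0.2540
Noncentrality parameter: δ = d·√n = 0.2540 × √125 = 2.8395
Critical value for a two-sided test at α = 0.05: z_{α/2} = 1.960.
Power = Φ(δ − 1.960) + Φ(−δ − 1.960) = Φ(0.879) + Φ(-4.799) = 0.8104 + 0.0000 = 0.8104.
Type II error: β = 1 − power = 1 − 0.8104 = 0.1896.

β ≈ 0.190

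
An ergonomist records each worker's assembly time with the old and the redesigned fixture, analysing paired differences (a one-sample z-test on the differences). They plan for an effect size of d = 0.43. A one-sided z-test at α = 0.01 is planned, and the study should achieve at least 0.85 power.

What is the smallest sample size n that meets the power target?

n = 62

For power 0.85 need Φ(δ − z_{0.01}) = 0.85, so δ = z_{0.01} + z_{0.15} = 2.326 + 1.036 = 3.363.
δ = d·√n ⇒ n = (δ/d)² = (3.363 / 0.43)² = 61.16.
Rounding up, n = 62.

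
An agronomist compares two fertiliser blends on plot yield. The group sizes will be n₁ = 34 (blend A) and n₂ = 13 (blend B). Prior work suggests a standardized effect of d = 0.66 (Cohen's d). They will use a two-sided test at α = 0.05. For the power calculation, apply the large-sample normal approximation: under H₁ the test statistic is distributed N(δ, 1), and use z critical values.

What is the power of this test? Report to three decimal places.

Noncentrality parameter: δ = d / √(1/n₁ + 1/n₂) = 0.66 / √(1/34 + 1/13) = 2.0240
Critical value for a two-sided test at α = 0.05: z_{α/2} = 1.960.
Power = Φ(δ − 1.960) + Φ(−δ − 1.960) = Φ(0.064) + Φ(-3.984) = 0.5255 + 0.0000 = 0.5256.

Power ≈ 0.526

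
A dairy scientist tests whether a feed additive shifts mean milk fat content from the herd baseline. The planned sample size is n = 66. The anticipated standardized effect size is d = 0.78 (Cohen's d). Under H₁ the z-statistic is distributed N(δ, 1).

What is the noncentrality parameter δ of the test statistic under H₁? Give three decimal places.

δ ≈ 6.337

δ = d·√n = 0.78 × √66 = 6.3367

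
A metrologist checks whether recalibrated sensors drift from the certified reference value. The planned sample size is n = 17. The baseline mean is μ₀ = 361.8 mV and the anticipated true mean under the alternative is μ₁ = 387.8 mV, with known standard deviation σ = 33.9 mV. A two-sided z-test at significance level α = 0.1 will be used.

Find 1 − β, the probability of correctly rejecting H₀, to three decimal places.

Power ≈ 0.935

Standardized effect: d = |μ₁ − μ₀| / σ = |387.8 − 361.8| / 33.9 = 0.7670
Noncentrality parameter: δ = d·√n = 0.7670 × √17 = 3.1623
Critical value for a two-sided test at α = 0.1: z_{α/2} = 1.645.
Power = Φ(δ − 1.645) + Φ(−δ − 1.645) = Φ(1.517) + Φ(-4.807) = 0.9354 + 0.0000 = 0.9354.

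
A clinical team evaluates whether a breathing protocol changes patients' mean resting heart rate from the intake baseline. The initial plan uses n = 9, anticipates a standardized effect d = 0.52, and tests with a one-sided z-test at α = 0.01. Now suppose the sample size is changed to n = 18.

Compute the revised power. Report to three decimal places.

Power ≈ 0.452

With n = 18: δ = d·√n = 0.52 × √18 = 2.2062. Critical value z_{0.01} = 2.326.
Revised power = Φ(δ − 2.326) = Φ(-0.120) = 0.4522.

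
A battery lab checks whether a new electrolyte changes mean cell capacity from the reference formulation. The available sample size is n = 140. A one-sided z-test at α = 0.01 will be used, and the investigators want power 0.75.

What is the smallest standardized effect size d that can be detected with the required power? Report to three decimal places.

Required noncentrality: δ = z_{0.01} + z_{0.25} = 2.326 + 0.674 = 3.001.
δ = d·√n ⇒ d = δ/√n = 3.001/√140 = 0.2536.

d ≈ 0.254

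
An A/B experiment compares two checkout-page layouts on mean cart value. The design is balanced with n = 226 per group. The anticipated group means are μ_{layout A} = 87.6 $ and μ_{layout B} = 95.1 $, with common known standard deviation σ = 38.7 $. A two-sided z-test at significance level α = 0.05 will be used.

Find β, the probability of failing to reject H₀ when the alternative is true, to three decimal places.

Standardized effect: d = |μ_{layout A} − μ_{layout B}| / σ = |87.6 − 95.1| / 38.7 = 0.1938
Noncentrality parameter: λ = d·√(n/2) = 0.1938 × √(226/2) = 2.0601
Critical value for a two-sided test at α = 0.05: z_{α/2} = 1.960.
Power = Φ(λ − 1.960) + Φ(−λ − 1.960) = Φ(0.100) + Φ(-4.020) = 0.5399 + 0.0000 = 0.5399.
Type II error: β = 1 − power = 1 − 0.5399 = 0.4601.

β ≈ 0.460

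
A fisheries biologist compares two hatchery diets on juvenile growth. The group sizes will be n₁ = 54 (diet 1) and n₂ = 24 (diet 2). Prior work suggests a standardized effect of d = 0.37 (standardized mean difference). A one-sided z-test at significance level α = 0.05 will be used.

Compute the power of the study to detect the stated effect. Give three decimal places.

Noncentrality parameter: δ = d / √(1/n₁ + 1/n₂) = 0.37 / √(1/54 + 1/24) = 1.5082
One-sided α = 0.05 → critical value z_{0.05} = 1.645.
Power = Φ(δ − 1.645) = Φ(-0.137) = 0.4456.

Power ≈ 0.446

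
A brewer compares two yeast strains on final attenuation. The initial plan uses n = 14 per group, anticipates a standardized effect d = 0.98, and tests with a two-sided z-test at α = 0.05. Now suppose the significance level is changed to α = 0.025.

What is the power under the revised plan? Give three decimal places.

δ = d·√(n/2) = 0.98 × √(14/2) = 2.5928 (unchanged). New critical value: z_{0.0125} = 2.241.
Revised power = Φ(δ − 2.241) + Φ(−δ − 2.241) = Φ(0.351) + Φ(-4.834) = 0.6374 + 0.0000 = 0.6374.

Power ≈ 0.637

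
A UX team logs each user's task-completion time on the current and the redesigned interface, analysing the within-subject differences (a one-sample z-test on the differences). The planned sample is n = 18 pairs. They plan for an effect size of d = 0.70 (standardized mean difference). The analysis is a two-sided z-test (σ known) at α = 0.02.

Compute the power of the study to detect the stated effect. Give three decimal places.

Power ≈ 0.740

Noncentrality parameter: δ = d·√n = 0.70 × √18 = 2.9698
Critical value for a two-sided test at α = 0.02: z_{α/2} = 2.326.
Power = Φ(δ − 2.326) + Φ(−δ − 2.326) = Φ(0.644) + Φ(-5.296) = 0.7401 + 0.0000 = 0.7401.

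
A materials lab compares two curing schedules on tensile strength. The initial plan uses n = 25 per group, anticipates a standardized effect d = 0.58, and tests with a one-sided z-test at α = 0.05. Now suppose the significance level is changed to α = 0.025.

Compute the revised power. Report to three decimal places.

δ = d·√(n/2) = 0.58 × √(25/2) = 2.0506 (unchanged). New critical value: z_{0.025} = 1.960.
Revised power = P(Z > 1.960 − δ) = Φ(0.091) = 0.5361.

Power ≈ 0.536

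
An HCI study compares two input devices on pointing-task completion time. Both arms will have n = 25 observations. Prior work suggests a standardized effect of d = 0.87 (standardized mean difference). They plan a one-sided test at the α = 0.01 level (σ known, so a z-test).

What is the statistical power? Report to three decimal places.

Noncentrality parameter: δ = d·√(n/2) = 0.87 × √(25/2) = 3.0759
Critical value for a one-sided test at α = 0.01: z_α = 2.326.
Power = Φ(δ − 2.326) = Φ(0.750) = 0.7732.

Power ≈ 0.773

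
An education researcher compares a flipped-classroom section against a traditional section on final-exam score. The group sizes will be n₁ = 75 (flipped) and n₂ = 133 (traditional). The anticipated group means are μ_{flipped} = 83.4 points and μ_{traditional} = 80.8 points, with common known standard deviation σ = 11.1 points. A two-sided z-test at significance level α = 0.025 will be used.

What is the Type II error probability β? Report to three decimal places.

β ≈ 0.732

Standardized effect: d = |μ_{flipped} − μ_{traditional}| / σ = |83.4 − 80.8| / 11.1 = 0.2342
Noncentrality parameter: λ = d / √(1/n₁ + 1/n₂) = 0.2342 / √(1/75 + 1/133) = 1.6221
Two-sided α = 0.025 → critical value z_{0.0125} = 2.241.
Power = Φ(λ − 2.241) + Φ(−λ − 2.241) = Φ(-0.619) + Φ(-3.863) = 0.2679 + 0.0001 = 0.2679.
Type II error: β = 1 − power = 1 − 0.2679 = 0.7321.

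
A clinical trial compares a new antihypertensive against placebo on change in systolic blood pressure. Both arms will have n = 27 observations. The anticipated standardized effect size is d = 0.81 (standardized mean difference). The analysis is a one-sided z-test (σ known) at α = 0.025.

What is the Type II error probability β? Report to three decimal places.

Noncentrality parameter: δ = d·√(n/2) = 0.81 × √(27/2) = 2.9761
Critical value for a one-sided test at α = 0.025: z_α = 1.960.
Power = Φ(δ − 1.960) = Φ(1.016) = 0.8452.
Type II error: β = 1 − power = 1 − 0.8452 = 0.1548.

β ≈ 0.155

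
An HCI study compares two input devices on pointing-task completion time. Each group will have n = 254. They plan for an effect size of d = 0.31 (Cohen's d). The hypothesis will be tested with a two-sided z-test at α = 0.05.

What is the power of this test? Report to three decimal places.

Power ≈ 0.937

Noncentrality parameter: δ = d·√(n/2) = 0.31 × √(254/2) = 3.4935
Critical value for a two-sided test at α = 0.05: z_{α/2} = 1.960.
Power = Φ(δ − 1.960) + Φ(−δ − 1.960) = Φ(1.534) + Φ(-5.453) = 0.9374 + 0.0000 = 0.9374.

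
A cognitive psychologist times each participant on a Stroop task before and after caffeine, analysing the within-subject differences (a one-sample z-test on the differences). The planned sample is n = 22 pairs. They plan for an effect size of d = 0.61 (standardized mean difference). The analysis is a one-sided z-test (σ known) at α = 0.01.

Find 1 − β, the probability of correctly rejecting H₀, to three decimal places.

Noncentrality parameter: δ = d·√n = 0.61 × √22 = 2.8612
One-sided α = 0.01 → critical value z_{0.01} = 2.326.
Power = Φ(δ − 2.326) = Φ(0.535) = 0.7036.

Power ≈ 0.704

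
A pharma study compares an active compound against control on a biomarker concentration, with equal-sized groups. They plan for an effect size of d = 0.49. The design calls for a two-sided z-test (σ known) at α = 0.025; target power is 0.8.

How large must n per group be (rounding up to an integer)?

n = 80 per group

For power 0.8 need Φ(δ − z_{0.0125}) = 0.8, so δ = z_{0.0125} + z_{0.20} = 2.241 + 0.842 = 3.083.
(Ignoring the negligible lower-tail rejection probability gives the usual closed-form inversion.)
δ = d·√(n/2) ⇒ n = 2(δ/d)² = 2 × (3.083 / 0.49)² = 79.18.
Rounding up, n = 80 per group.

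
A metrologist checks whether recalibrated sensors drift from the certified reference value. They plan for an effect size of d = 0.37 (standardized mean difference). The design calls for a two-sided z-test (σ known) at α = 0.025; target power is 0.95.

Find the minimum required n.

For power 0.95 need Φ(δ − z_{0.0125}) = 0.95, so δ = z_{0.0125} + z_{0.05} = 2.241 + 1.645 = 3.886.
(Ignoring the negligible lower-tail rejection probability gives the usual closed-form inversion.)
δ = d·√n ⇒ n = (δ/d)² = (3.886 / 0.37)² = 110.32.
Rounding up, n = 111.

n = 111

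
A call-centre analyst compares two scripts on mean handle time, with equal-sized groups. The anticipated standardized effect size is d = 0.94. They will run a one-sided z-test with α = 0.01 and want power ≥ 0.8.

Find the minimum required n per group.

Set Φ(δ − 2.326) = 0.8; then δ − 2.326 = Φ⁻¹(0.8) = 0.842, giving δ = 3.168.
δ = d·√(n/2) ⇒ n = 2(δ/d)² = 2 × (3.168 / 0.94)² = 22.72.
Rounding up, n = 23 per group.

n = 23 per group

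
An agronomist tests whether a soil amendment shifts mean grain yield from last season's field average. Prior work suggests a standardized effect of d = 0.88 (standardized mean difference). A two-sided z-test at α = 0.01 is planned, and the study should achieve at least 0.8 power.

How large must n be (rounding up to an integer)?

Set Φ(δ − 2.576) = 0.8; then δ − 2.576 = Φ⁻¹(0.8) = 0.842, giving δ = 3.417.
(The Φ(−δ − z_{α/2}) term is vanishingly small for δ > 0 and is dropped in the standard sample-size formula.)
δ = d·√n ⇒ n = (δ/d)² = (3.417 / 0.88)² = 15.08.
Round up to the next whole unit.

n = 16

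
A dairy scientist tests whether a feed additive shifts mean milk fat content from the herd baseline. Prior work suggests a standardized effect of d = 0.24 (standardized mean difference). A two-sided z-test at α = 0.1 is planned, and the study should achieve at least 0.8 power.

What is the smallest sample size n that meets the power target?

n = 108

For power 0.8 need Φ(δ − z_{0.05}) = 0.8, so δ = z_{0.05} + z_{0.20} = 1.645 + 0.842 = 2.486.
(For δ > 0 the lower-tail rejection region contributes negligibly to power, so the one-term inversion is standard.)
δ = d·√n ⇒ n = (δ/d)² = (2.486 / 0.24)² = 107.34.
Rounding up, n = 108.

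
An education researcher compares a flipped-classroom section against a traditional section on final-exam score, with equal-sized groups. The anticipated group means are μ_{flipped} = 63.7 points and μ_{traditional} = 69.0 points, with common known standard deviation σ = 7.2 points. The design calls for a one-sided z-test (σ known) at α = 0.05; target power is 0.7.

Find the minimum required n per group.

n = 18 per group

Standardized effect: d = |μ_{flipped} − μ_{traditional}| / σ = |63.7 − 69.0| / 7.2 = 0.7361
For power 0.7 need Φ(δ − z_{0.05}) = 0.7, so δ = z_{0.05} + z_{0.30} = 1.645 + 0.524 = 2.169.
δ = d·√(n/2) ⇒ n = 2(δ/d)² = 2 × (2.169 / 0.7361)² = 17.37.
Round up to the next whole unit.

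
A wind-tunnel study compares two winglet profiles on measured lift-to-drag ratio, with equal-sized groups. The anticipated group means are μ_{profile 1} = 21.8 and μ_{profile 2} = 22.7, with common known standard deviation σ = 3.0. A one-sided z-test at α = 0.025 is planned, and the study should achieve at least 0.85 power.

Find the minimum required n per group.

Standardized effect: d = |μ_{profile 1} − μ_{profile 2}| / σ = |21.8 − 22.7| / 3.0 = 0.3000
For power 0.85 need Φ(δ − z_{0.025}) = 0.85, so δ = z_{0.025} + z_{0.15} = 1.960 + 1.036 = 2.996.
δ = d·√(n/2) ⇒ n = 2(δ/d)² = 2 × (2.996 / 0.3000)² = 199.52.
Rounding up, n = 200 per group.

n = 200 per group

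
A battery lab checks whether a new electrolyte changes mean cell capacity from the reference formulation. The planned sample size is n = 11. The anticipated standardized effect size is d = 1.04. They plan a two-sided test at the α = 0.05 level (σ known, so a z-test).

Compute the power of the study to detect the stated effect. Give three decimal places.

Noncentrality parameter: δ = d·√n = 1.04 × √11 = 3.4493
Critical value for a two-sided test at α = 0.05: z_{α/2} = 1.960.
Power = Φ(δ − 1.960) + Φ(−δ − 1.960) = Φ(1.489) + Φ(-5.409) = 0.9318 + 0.0000 = 0.9318.

Power ≈ 0.932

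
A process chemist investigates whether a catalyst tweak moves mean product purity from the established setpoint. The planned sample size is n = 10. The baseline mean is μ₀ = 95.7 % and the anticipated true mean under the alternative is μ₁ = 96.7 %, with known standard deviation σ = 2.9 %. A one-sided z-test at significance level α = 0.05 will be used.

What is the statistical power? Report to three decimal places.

Standardized effect: d = |μ₁ − μ₀| / σ = |96.7 − 95.7| / 2.9 = 0.3448
Noncentrality parameter: δ = d·√n = 0.3448 × √10 = 1.0904
One-sided α = 0.05 → critical value z_{0.05} = 1.645.
Power = P(Z > 1.645 − δ) = Φ(-0.554) = 0.2896.

Power ≈ 0.290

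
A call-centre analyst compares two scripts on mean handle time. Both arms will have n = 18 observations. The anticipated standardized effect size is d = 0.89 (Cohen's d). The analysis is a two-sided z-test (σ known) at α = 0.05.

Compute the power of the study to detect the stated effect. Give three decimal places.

Power ≈ 0.761

Noncentrality parameter: δ = d·√(n/2) = 0.89 × √(18/2) = 2.6700
Two-sided α = 0.05 → critical value z_{0.025} = 1.960.
Power = Φ(δ − 1.960) + Φ(−δ − 1.960) = Φ(0.710) + Φ(-4.630) = 0.7612 + 0.0000 = 0.7612.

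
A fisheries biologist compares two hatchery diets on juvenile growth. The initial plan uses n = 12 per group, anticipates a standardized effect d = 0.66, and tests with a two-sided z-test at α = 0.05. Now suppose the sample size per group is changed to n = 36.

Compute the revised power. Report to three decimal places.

Power ≈ 0.800

With n = 36 per group: δ = d·√(n/2) = 0.66 × √(36/2) = 2.8001. Critical value z_{0.025} = 1.960.
Revised power = Φ(δ − 1.960) + Φ(−δ − 1.960) = Φ(0.840) + Φ(-4.760) = 0.7996 + 0.0000 = 0.7996.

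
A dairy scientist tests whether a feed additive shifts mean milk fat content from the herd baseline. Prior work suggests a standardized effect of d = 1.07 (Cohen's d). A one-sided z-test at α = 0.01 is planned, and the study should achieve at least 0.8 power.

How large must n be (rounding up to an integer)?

For power 0.8 need Φ(δ − z_{0.01}) = 0.8, so δ = z_{0.01} + z_{0.20} = 2.326 + 0.842 = 3.168.
δ = d·√n ⇒ n = (δ/d)² = (3.168 / 1.07)² = 8.77.
Rounding up, n = 9.

n = 9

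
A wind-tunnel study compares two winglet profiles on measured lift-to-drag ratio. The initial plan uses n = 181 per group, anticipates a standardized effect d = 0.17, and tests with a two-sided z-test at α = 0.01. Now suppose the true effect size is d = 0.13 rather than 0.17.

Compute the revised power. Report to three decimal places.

With d = 0.13: δ = d·√(n/2) = 0.13 × √(181/2) = 1.2367. Critical value z_{0.005} = 2.576.
Revised power = Φ(δ − 2.576) + Φ(−δ − 2.576) = Φ(-1.339) + Φ(-3.813) = 0.0903 + 0.0001 = 0.0903.

Power ≈ 0.090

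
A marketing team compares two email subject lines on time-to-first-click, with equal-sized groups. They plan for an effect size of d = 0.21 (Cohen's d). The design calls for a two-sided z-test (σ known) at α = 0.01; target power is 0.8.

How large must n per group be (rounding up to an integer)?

n = 530 per group

For power 0.8 need Φ(δ − z_{0.005}) = 0.8, so δ = z_{0.005} + z_{0.20} = 2.576 + 0.842 = 3.417.
(For δ > 0 the lower-tail rejection region contributes negligibly to power, so the one-term inversion is standard.)
δ = d·√(n/2) ⇒ n = 2(δ/d)² = 2 × (3.417 / 0.21)² = 529.66.
Round up to the next whole unit.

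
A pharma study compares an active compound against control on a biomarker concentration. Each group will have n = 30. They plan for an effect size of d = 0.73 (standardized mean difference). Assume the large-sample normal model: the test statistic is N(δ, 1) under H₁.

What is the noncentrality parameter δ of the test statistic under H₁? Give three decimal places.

The noncentrality parameter scales effect size by the design's sample-size factor: δ = d·√(n/2) = 0.73 × √(30/2) = 2.8273

δ ≈ 2.827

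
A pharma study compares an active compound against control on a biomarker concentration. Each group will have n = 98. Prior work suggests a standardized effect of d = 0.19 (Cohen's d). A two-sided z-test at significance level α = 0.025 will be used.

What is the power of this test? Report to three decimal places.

Power ≈ 0.181

Noncentrality parameter: δ = d·√(n/2) = 0.19 × √(98/2) = 1.3300
Critical value for a two-sided test at α = 0.025: z_{α/2} = 2.241.
Power = Φ(δ − 2.241) + Φ(−δ − 2.241) = Φ(-0.911) + Φ(-3.571) = 0.1810 + 0.0002 = 0.1812.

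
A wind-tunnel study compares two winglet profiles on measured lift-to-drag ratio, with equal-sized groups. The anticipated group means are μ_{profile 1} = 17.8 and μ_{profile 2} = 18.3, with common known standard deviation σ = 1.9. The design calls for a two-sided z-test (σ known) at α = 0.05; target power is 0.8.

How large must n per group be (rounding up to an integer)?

n = 227 per group

Standardized effect: d = |μ_{profile 1} − μ_{profile 2}| / σ = |17.8 − 18.3| / 1.9 = 0.2632
For power 0.8 need Φ(δ − z_{0.025}) = 0.8, so δ = z_{0.025} + z_{0.20} = 1.960 + 0.842 = 2.802.
(Ignoring the negligible lower-tail rejection probability gives the usual closed-form inversion.)
δ = d·√(n/2) ⇒ n = 2(δ/d)² = 2 × (2.802 / 0.2632)² = 226.68.
Rounding up, n = 227 per group.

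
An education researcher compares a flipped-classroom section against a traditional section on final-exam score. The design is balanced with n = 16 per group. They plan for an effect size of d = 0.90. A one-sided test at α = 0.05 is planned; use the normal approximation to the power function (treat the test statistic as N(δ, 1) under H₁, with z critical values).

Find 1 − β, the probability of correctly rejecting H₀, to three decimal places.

Power ≈ 0.816

Noncentrality parameter: δ = d·√(n/2) = 0.90 × √(16/2) = 2.5456
Critical value for a one-sided test at α = 0.05: z_α = 1.645.
Power = P(Z > 1.645 − δ) = Φ(0.901) = 0.8161.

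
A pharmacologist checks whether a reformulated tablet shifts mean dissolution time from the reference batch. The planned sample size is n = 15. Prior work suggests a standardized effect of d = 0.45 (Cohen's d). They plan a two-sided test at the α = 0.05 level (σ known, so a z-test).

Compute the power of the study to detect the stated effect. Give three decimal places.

Power ≈ 0.414

Noncentrality parameter: δ = d·√n = 0.45 × √15 = 1.7428
Critical value for a two-sided test at α = 0.05: z_{α/2} = 1.960.
Power = Φ(δ − 1.960) + Φ(−δ − 1.960) = Φ(-0.217) + Φ(-3.703) = 0.4141 + 0.0001 = 0.4142.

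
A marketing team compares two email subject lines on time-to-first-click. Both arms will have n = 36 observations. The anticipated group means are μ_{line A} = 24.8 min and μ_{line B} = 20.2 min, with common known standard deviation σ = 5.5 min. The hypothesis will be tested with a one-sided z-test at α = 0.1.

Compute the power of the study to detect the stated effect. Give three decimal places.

Power ≈ 0.988

Standardized effect: d = |μ_{line A} − μ_{line B}| / σ = |24.8 − 20.2| / 5.5 = 0.8364
Noncentrality parameter: δ = d·√(n/2) = 0.8364 × √(36/2) = 3.5484
Critical value for a one-sided test at α = 0.1: z_α = 1.282.
Power = Φ(δ − 1.282) = Φ(2.267) = 0.9883.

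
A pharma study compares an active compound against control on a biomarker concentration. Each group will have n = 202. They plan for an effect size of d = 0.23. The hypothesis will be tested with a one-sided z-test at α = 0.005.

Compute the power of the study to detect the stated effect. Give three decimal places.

Noncentrality parameter: δ = d·√(n/2) = 0.23 × √(202/2) = 2.3115
One-sided α = 0.005 → critical value z_{0.005} = 2.576.
Power = P(Z > 2.576 − δ) = Φ(-0.264) = 0.3958.

Power ≈ 0.396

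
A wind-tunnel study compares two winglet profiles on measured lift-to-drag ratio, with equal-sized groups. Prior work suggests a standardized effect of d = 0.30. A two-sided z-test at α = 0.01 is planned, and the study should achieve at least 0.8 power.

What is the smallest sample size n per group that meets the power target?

For power 0.8 need Φ(δ − z_{0.005}) = 0.8, so δ = z_{0.005} + z_{0.20} = 2.576 + 0.842 = 3.417.
(For δ > 0 the lower-tail rejection region contributes negligibly to power, so the one-term inversion is standard.)
δ = d·√(n/2) ⇒ n = 2(δ/d)² = 2 × (3.417 / 0.30)² = 259.53.
Round up to the next whole unit.

n = 260 per group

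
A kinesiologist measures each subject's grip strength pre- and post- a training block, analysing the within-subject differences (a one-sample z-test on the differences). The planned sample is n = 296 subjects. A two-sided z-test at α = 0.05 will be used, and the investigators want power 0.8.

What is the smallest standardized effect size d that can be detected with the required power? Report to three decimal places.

d ≈ 0.163

Need Φ(δ − 1.960) = 0.8, so δ = 1.960 + 0.842 = 2.802.
(Lower-tail contribution to power is negligible for δ > 0.)
δ = d·√n ⇒ d = δ/√n = 2.802/√296 = 0.1628.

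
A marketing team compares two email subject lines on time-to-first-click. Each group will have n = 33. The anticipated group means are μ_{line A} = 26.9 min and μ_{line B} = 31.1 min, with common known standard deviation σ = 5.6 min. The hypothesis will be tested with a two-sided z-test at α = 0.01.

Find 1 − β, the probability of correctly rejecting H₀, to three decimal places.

Standardized effect: d = |μ_{line A} − μ_{line B}| / σ = |26.9 − 31.1| / 5.6 = 0.7500
Noncentrality parameter: δ = d·√(n/2) = 0.7500 × √(33/2) = 3.0465
Critical value for a two-sided test at α = 0.01: z_{α/2} = 2.576.
Power = Φ(δ − 2.576) + Φ(−δ − 2.576) = Φ(0.471) + Φ(-5.622) = 0.6811 + 0.0000 = 0.6811.

Power ≈ 0.681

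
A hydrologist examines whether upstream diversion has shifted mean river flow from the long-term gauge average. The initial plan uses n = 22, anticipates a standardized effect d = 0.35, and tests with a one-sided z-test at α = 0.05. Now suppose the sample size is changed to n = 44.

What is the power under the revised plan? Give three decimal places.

With n = 44: δ = d·√n = 0.35 × √44 = 2.3216. Critical value z_{0.05} = 1.645.
Revised power = Φ(δ − 1.645) = Φ(0.677) = 0.7507.

Power ≈ 0.751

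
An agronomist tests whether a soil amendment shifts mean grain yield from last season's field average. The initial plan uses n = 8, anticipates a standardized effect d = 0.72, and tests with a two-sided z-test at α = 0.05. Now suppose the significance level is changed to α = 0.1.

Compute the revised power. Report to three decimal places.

Power ≈ 0.652

δ = d·√n = 0.72 × √8 = 2.0365 (unchanged). New critical value: z_{0.05} = 1.645.
Revised power = Φ(δ − 1.645) + Φ(−δ − 1.645) = Φ(0.392) + Φ(-3.681) = 0.6523 + 0.0001 = 0.6524.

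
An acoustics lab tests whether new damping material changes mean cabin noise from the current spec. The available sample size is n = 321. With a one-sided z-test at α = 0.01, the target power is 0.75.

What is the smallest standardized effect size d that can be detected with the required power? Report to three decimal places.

d ≈ 0.167

Required noncentrality: δ = z_{0.01} + z_{0.25} = 2.326 + 0.674 = 3.001.
δ = d·√n ⇒ d = δ/√n = 3.001/√321 = 0.1675.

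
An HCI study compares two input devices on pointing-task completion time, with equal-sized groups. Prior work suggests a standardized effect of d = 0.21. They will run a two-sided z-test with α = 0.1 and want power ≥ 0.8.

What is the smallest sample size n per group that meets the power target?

For power 0.8 need Φ(δ − z_{0.05}) = 0.8, so δ = z_{0.05} + z_{0.20} = 1.645 + 0.842 = 2.486.
(Ignoring the negligible lower-tail rejection probability gives the usual closed-form inversion.)
δ = d·√(n/2) ⇒ n = 2(δ/d)² = 2 × (2.486 / 0.21)² = 280.39.
Round up to the next whole unit.

n = 281 per group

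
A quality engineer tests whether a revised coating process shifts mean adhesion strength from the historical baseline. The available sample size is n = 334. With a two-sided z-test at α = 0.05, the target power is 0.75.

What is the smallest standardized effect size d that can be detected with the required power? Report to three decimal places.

d ≈ 0.144

Need Φ(δ − 1.960) = 0.75, so δ = 1.960 + 0.674 = 2.634.
(The second rejection-region term Φ(−δ − z_{α/2}) is negligible and dropped.)
δ = d·√n ⇒ d = δ/√n = 2.634/√334 = 0.1442.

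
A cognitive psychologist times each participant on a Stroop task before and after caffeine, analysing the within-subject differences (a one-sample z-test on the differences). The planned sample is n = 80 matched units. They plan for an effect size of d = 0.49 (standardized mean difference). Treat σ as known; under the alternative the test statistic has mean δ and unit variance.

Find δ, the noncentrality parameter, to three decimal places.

δ = d·√n = 0.49 × √80 = 4.3827

δ ≈ 4.383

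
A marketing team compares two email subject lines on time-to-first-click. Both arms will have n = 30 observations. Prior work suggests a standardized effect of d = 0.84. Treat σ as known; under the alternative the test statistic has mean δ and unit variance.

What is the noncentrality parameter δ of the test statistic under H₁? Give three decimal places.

The noncentrality parameter scales effect size by the design's sample-size factor: δ = d·√(n/2) = 0.84 × √(30/2) = 3.2533

δ ≈ 3.253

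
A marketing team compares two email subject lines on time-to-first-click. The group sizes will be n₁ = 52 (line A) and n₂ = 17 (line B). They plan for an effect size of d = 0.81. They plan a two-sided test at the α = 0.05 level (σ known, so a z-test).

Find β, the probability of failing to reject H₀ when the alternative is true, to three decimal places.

β ≈ 0.174

Noncentrality parameter: δ = d / √(1/n₁ + 1/n₂) = 0.81 / √(1/52 + 1/17) = 2.8993
Two-sided α = 0.05 → critical value z_{0.025} = 1.960.
Power = Φ(δ − 1.960) + Φ(−δ − 1.960) = Φ(0.939) + Φ(-4.859) = 0.8262 + 0.0000 = 0.8262.
Type II error: β = 1 − power = 1 − 0.8262 = 0.1738.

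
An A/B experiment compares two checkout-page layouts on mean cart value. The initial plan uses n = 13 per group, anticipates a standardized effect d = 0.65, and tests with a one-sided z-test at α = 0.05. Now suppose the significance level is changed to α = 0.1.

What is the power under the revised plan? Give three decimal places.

δ = d·√(n/2) = 0.65 × √(13/2) = 1.6572 (unchanged). New critical value: z_{0.1} = 1.282.
Revised power = P(Z > 1.282 − δ) = Φ(0.376) = 0.6464.

Power ≈ 0.646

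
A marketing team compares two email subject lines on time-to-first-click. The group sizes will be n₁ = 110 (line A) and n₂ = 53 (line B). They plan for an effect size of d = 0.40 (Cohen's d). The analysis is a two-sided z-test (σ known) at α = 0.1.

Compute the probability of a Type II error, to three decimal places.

β ≈ 0.227

Noncentrality parameter: λ = d / √(1/n₁ + 1/n₂) = 0.40 / √(1/110 + 1/53) = 2.3922
Two-sided α = 0.1 → critical value z_{0.05} = 1.645.
Power = Φ(λ − 1.645) + Φ(−λ − 1.645) = Φ(0.747) + Φ(-4.037) = 0.7726 + 0.0000 = 0.7726.
Type II error: β = 1 − power = 1 − 0.7726 = 0.2274.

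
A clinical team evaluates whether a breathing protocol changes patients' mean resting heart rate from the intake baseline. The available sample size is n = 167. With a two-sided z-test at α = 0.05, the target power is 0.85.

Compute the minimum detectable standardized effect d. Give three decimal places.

d ≈ 0.232

Need Φ(δ − 1.960) = 0.85, so δ = 1.960 + 1.036 = 2.996.
(The second rejection-region term Φ(−δ − z_{α/2}) is negligible and dropped.)
δ = d·√n ⇒ d = δ/√n = 2.996/√167 = 0.2319.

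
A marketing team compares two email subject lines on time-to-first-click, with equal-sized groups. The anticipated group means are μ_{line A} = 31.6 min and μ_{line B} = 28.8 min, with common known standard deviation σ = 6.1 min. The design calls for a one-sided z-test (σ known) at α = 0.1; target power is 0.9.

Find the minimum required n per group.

Standardized effect: d = |μ_{line A} − μ_{line B}| / σ = |31.6 − 28.8| / 6.1 = 0.4590
Set Φ(δ − 1.282) = 0.9; then δ − 1.282 = Φ⁻¹(0.9) = 1.282, giving δ = 2.563.
δ = d·√(n/2) ⇒ n = 2(δ/d)² = 2 × (2.563 / 0.4590)² = 62.36.
Rounding up, n = 63 per group.

n = 63 per group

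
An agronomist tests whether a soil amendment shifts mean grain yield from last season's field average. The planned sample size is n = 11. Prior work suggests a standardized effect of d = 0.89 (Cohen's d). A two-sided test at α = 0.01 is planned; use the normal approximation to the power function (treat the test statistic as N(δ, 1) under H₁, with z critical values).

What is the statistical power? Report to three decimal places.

Power ≈ 0.647

Noncentrality parameter: δ = d·√n = 0.89 × √11 = 2.9518
Critical value for a two-sided test at α = 0.01: z_{α/2} = 2.576.
Power = Φ(δ − 2.576) + Φ(−δ − 2.576) = Φ(0.376) + Φ(-5.528) = 0.6465 + 0.0000 = 0.6465.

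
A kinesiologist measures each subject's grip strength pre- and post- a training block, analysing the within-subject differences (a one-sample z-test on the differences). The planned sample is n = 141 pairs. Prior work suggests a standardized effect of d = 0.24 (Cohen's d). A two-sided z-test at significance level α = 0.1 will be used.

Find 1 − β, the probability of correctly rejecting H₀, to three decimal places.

Power ≈ 0.886

Noncentrality parameter: δ = d·√n = 0.24 × √141 = 2.8498
Critical value for a two-sided test at α = 0.1: z_{α/2} = 1.645.
Power = Φ(δ − 1.645) + Φ(−δ − 1.645) = Φ(1.205) + Φ(-4.495) = 0.8859 + 0.0000 = 0.8859.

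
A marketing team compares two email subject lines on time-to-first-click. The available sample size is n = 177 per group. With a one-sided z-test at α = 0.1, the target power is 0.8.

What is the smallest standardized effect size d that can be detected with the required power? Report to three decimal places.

d ≈ 0.226

Need Φ(δ − 1.282) = 0.8, so δ = 1.282 + 0.842 = 2.123.
δ = d·√(n/2) ⇒ d = δ/√(n/2) = 2.123/√(177/2) = 0.2257.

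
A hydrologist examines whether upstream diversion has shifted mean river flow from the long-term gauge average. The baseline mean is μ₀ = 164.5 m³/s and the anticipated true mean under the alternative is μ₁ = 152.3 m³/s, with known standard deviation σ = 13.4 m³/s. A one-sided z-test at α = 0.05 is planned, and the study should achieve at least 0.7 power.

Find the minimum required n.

n = 6

Standardized effect: d = |μ₁ − μ₀| / σ = |152.3 − 164.5| / 13.4 = 0.9104
For power 0.7 need Φ(δ − z_{0.05}) = 0.7, so δ = z_{0.05} + z_{0.30} = 1.645 + 0.524 = 2.169.
δ = d·√n ⇒ n = (δ/d)² = (2.169 / 0.9104)² = 5.68.
Rounding up, n = 6.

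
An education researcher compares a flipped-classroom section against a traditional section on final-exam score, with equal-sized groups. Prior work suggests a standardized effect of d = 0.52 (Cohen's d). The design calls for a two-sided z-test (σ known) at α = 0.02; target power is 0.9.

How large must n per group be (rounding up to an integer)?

Set Φ(δ − 2.326) = 0.9; then δ − 2.326 = Φ⁻¹(0.9) = 1.282, giving δ = 3.608.
(Ignoring the negligible lower-tail rejection probability gives the usual closed-form inversion.)
δ = d·√(n/2) ⇒ n = 2(δ/d)² = 2 × (3.608 / 0.52)² = 96.28.
Rounding up, n = 97 per group.

n = 97 per group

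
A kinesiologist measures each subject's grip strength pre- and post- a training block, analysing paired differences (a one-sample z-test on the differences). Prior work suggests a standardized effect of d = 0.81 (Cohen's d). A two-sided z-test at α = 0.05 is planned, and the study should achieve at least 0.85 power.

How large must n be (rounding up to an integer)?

n = 14

For power 0.85 need Φ(δ − z_{0.025}) = 0.85, so δ = z_{0.025} + z_{0.15} = 1.960 + 1.036 = 2.996.
(For δ > 0 the lower-tail rejection region contributes negligibly to power, so the one-term inversion is standard.)
δ = d·√n ⇒ n = (δ/d)² = (2.996 / 0.81)² = 13.68.
Round up to the next whole unit.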